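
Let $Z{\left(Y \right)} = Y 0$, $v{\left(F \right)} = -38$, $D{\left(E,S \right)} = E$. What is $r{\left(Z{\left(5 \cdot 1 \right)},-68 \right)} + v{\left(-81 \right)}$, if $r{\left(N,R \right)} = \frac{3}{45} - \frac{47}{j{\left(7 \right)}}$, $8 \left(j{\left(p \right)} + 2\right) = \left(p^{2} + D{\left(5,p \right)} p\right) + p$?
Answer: $- \frac{3221}{75} \approx -42.947$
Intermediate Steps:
$j{\left(p \right)} = -2 + \frac{p^{2}}{8} + \frac{3 p}{4}$ ($j{\left(p \right)} = -2 + \frac{\left(p^{2} + 5 p\right) + p}{8} = -2 + \frac{p^{2} + 6 p}{8} = -2 + \left(\frac{p^{2}}{8} + \frac{3 p}{4}\right) = -2 + \frac{p^{2}}{8} + \frac{3 p}{4}$)
$Z{\left(Y \right)} = 0$
$r{\left(N,R \right)} = - \frac{371}{75}$ ($r{\left(N,R \right)} = \frac{3}{45} - \frac{47}{-2 + \frac{7^{2}}{8} + \frac{3}{4} \cdot 7} = 3 \cdot \frac{1}{45} - \frac{47}{-2 + \frac{1}{8} \cdot 49 + \frac{21}{4}} = \frac{1}{15} - \frac{47}{-2 + \frac{49}{8} + \frac{21}{4}} = \frac{1}{15} - \frac{47}{\frac{75}{8}} = \frac{1}{15} - \frac{376}{75} = - \frac{371}{75}$)
$r{\left(Z{\left(5 \cdot 1 \right)},-68 \right)} + v{\left(-81 \right)} = - \frac{371}{75} - 38 = - \frac{3221}{75}$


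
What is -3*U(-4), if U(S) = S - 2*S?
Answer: -12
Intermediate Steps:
U(S) = -S
-3*U(-4) = -(-3)*(-4) = -3*4 = -12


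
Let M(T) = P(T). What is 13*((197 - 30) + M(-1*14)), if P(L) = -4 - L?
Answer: 2301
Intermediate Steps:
M(T) = -4 - T
13*((197 - 30) + M(-1*14)) = 13*((197 - 30) + (-4 - (-1)*14)) = 13*(167 + (-4 - 1*(-14))) = 13*(167 + (-4 + 14)) = 13*(167 + 10) = 13*177 = 2301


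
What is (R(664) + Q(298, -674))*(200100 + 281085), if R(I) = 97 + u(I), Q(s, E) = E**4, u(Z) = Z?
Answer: 99300553291410345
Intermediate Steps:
R(I) = 97 + I
(R(664) + Q(298, -674))*(200100 + 281085) = ((97 + 664) + (-674)**4)*(200100 + 281085) = (761 + 206366684176)*481185 = 206366684937*481185 = 99300553291410345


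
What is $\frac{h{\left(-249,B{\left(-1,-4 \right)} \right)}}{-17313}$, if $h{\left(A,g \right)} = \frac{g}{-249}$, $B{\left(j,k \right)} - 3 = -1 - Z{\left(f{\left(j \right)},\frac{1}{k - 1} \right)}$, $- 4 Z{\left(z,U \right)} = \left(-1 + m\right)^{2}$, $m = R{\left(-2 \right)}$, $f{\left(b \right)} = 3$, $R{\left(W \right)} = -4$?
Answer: $\frac{11}{5747916} \approx 1.9137 \cdot 10^{-6}$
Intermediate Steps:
$m = -4$
$Z{\left(z,U \right)} = - \frac{25}{4}$ ($Z{\left(z,U \right)} = - \frac{\left(-1 - 4\right)^{2}}{4} = - \frac{\left(-5\right)^{2}}{4} = \left(- \frac{1}{4}\right) 25 = - \frac{25}{4}$)
$B{\left(j,k \right)} = \frac{33}{4}$ ($B{\left(j,k \right)} = 3 - - \frac{21}{4} = 3 + \left(-1 + \frac{25}{4}\right) = 3 + \frac{21}{4} = \frac{33}{4}$)
$h{\left(A,g \right)} = - \frac{g}{249}$ ($h{\left(A,g \right)} = g \left(- \frac{1}{249}\right) = - \frac{g}{249}$)
$\frac{h{\left(-249,B{\left(-1,-4 \right)} \right)}}{-17313} = \frac{\left(- \frac{1}{249}\right) \frac{33}{4}}{-17313} = \left(- \frac{11}{332}\right) \left(- \frac{1}{17313}\right) = \frac{11}{5747916}$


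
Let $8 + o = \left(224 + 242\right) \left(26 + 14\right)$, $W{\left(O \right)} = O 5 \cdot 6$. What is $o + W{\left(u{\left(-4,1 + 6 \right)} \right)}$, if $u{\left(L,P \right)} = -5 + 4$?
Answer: $18602$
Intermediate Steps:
$u{\left(L,P \right)} = -1$
$W{\left(O \right)} = 30 O$ ($W{\left(O \right)} = 5 O 6 = 30 O$)
$o = 18632$ ($o = -8 + \left(224 + 242\right) \left(26 + 14\right) = -8 + 466 \cdot 40 = -8 + 18640 = 18632$)
$o + W{\left(u{\left(-4,1 + 6 \right)} \right)} = 18632 + 30 \left(-1\right) = 18632 - 30 = 18602$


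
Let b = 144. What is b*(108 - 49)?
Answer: 8496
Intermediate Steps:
b*(108 - 49) = 144*(108 - 49) = 144*59 = 8496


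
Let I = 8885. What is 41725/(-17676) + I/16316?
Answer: -32733365/18025101 ≈ -1.8160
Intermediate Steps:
41725/(-17676) + I/16316 = 41725/(-17676) + 8885/16316 = 41725*(-1/17676) + 8885*(1/16316) = -41725/17676 + 8885/16316 = -32733365/18025101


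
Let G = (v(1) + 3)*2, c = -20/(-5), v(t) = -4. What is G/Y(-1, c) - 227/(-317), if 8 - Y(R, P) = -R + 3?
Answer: 137/634 ≈ 0.21609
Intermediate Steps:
c = 4 (c = -20*(-⅕) = 4)
G = -2 (G = (-4 + 3)*2 = -1*2 = -2)
Y(R, P) = 5 + R (Y(R, P) = 8 - (-R + 3) = 8 - (3 - R) = 8 + (-3 + R) = 5 + R)
G/Y(-1, c) - 227/(-317) = -2/(5 - 1) - 227/(-317) = -2/4 - 227*(-1/317) = -2*¼ + 227/317 = -½ + 227/317 = 137/634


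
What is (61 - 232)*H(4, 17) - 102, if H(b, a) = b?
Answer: -786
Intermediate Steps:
(61 - 232)*H(4, 17) - 102 = (61 - 232)*4 - 102 = -171*4 - 102 = -684 - 102 = -786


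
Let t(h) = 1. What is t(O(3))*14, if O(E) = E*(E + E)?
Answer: 14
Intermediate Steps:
O(E) = 2*E² (O(E) = E*(2*E) = 2*E²)
t(O(3))*14 = 1*14 = 14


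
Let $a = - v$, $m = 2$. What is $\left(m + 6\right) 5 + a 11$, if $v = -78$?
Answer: $898$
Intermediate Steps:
$a = 78$ ($a = \left(-1\right) \left(-78\right) = 78$)
$\left(m + 6\right) 5 + a 11 = \left(2 + 6\right) 5 + 78 \cdot 11 = 8 \cdot 5 + 858 = 40 + 858 = 898$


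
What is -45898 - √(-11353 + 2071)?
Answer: -45898 - I*√9282 ≈ -45898.0 - 96.343*I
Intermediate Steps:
-45898 - √(-11353 + 2071) = -45898 - √(-9282) = -45898 - I*√9282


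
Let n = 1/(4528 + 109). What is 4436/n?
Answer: 20569732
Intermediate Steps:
n = 1/4637 ≈ 0.00021566
4436/n = 4436/(1/4637) = 4436*4637 = 20569732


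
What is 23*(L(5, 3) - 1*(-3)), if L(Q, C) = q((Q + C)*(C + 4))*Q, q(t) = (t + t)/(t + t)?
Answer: 184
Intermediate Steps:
q(t) = 1 (q(t) = (2*t)/((2*t)) = (2*t)*(1/(2*t)) = 1)
L(Q, C) = Q (L(Q, C) = 1*Q = Q)
23*(L(5, 3) - 1*(-3)) = 23*(5 - 1*(-3)) = 23*(5 + 3) = 23*8 = 184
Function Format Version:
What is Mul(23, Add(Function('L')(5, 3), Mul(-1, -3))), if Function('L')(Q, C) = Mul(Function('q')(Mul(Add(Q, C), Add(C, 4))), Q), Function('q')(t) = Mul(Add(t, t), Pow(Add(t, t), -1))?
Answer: 184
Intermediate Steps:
Function('q')(t) = 1 (Function('q')(t) = Mul(Mul(2, t), Pow(Mul(2, t), -1)) = Mul(Mul(2, t), Mul(Rational(1, 2), Pow(t, -1))) = 1)
Function('L')(Q, C) = Q (Function('L')(Q, C) = Mul(1, Q) = Q)
Mul(23, Add(Function('L')(5, 3), Mul(-1, -3))) = Mul(23, Add(5, Mul(-1, -3))) = Mul(23, Add(5, 3)) = Mul(23, 8) = 184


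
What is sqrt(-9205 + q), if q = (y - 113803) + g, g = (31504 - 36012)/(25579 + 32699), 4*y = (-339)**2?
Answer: I*sqrt(320198168760855)/58278 ≈ 307.05*I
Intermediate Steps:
y = 114921/4 (y = (1/4)*(-339)**2 = (1/4)*114921 = 114921/4 ≈ 28730.)
g = -2254/29139 (g = -4508/58278 = -4508*1/58278 = -2254/29139 ≈ -0.077353)
q = -9915748465/116556 (q = (114921/4 - 113803) - 2254/29139 = -340291/4 - 2254/29139 = -9915748465/116556 ≈ -85073.)
sqrt(-9205 + q) = sqrt(-9205 - 9915748465/116556) = sqrt(-10988646445/116556) = I*sqrt(320198168760855)/58278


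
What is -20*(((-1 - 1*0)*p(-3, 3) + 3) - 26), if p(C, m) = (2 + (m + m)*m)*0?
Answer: 460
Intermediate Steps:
p(C, m) = 0 (p(C, m) = (2 + (2*m)*m)*0 = (2 + 2*m**2)*0 = 0)
-20*(((-1 - 1*0)*p(-3, 3) + 3) - 26) = -20*(((-1 - 1*0)*0 + 3) - 26) = -20*(((-1 + 0)*0 + 3) - 26) = -20*((-1*0 + 3) - 26) = -20*((0 + 3) - 26) = -20*(3 - 26) = -20*(-23) = 460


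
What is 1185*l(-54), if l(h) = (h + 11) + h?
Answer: -114945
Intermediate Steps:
l(h) = 11 + 2*h (l(h) = (11 + h) + h = 11 + 2*h)
1185*l(-54) = 1185*(11 + 2*(-54)) = 1185*(11 - 108) = 1185*(-97) = -114945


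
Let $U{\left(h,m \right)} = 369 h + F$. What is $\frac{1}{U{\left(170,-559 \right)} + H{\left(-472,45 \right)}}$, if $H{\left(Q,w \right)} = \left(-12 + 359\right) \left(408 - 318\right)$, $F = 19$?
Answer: $\frac{1}{93979} \approx 1.0641 \cdot 10^{-5}$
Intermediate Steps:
$U{\left(h,m \right)} = 19 + 369 h$ ($U{\left(h,m \right)} = 369 h + 19 = 19 + 369 h$)
$H{\left(Q,w \right)} = 31230$ ($H{\left(Q,w \right)} = 347 \cdot 90 = 31230$)
$\frac{1}{U{\left(170,-559 \right)} + H{\left(-472,45 \right)}} = \frac{1}{\left(19 + 369 \cdot 170\right) + 31230} = \frac{1}{\left(19 + 62730\right) + 31230} = \frac{1}{62749 + 31230} = \frac{1}{93979}$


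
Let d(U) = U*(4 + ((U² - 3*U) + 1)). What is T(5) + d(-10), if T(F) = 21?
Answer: -1329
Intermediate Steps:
d(U) = U*(5 + U² - 3*U) (d(U) = U*(4 + (1 + U² - 3*U)) = U*(5 + U² - 3*U))
T(5) + d(-10) = 21 - 10*(5 + (-10)² - 3*(-10)) = 21 - 10*(5 + 100 + 30) = 21 - 10*135 = 21 - 1350 = -1329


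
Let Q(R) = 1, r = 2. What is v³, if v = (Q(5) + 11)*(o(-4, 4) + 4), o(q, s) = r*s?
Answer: 2985984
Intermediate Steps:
o(q, s) = 2*s
v = 144 (v = (1 + 11)*(2*4 + 4) = 12*(8 + 4) = 12*12 = 144)
v³ = 144³ = 2985984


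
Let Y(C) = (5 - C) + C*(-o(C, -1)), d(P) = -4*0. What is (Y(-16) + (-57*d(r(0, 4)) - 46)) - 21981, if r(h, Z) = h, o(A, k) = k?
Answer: -22022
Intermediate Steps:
d(P) = 0
Y(C) = 5 (Y(C) = (5 - C) + C*(-1*(-1)) = (5 - C) + C*1 = (5 - C) + C = 5)
(Y(-16) + (-57*d(r(0, 4)) - 46)) - 21981 = (5 + (-57*0 - 46)) - 21981 = (5 + (0 - 46)) - 21981 = (5 - 46) - 21981 = -41 - 21981 = -22022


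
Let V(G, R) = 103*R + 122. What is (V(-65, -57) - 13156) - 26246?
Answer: -45151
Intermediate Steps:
V(G, R) = 122 + 103*R
(V(-65, -57) - 13156) - 26246 = ((122 + 103*(-57)) - 13156) - 26246 = ((122 - 5871) - 13156) - 26246 = (-5749 - 13156) - 26246 = -18905 - 26246 = -45151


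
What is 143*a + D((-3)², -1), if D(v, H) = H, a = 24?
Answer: 3431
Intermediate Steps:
143*a + D((-3)², -1) = 143*24 - 1 = 3432 - 1 = 3431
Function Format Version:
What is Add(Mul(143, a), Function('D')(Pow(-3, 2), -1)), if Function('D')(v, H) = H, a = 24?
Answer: 3431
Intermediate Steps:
Add(Mul(143, a), Function('D')(Pow(-3, 2), -1)) = Add(Mul(143, 24), -1) = Add(3432, -1) = 3431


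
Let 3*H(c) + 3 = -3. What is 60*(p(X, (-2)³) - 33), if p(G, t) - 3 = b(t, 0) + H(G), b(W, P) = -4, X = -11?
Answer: -2160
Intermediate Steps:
H(c) = -2 (H(c) = -1 + (⅓)*(-3) = -1 - 1 = -2)
p(G, t) = -3 (p(G, t) = 3 + (-4 - 2) = 3 - 6 = -3)
60*(p(X, (-2)³) - 33) = 60*(-3 - 33) = 60*(-36) = -2160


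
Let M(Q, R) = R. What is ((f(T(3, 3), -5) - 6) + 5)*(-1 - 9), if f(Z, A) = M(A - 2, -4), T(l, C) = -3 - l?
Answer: 50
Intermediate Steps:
f(Z, A) = -4
((f(T(3, 3), -5) - 6) + 5)*(-1 - 9) = ((-4 - 6) + 5)*(-1 - 9) = (-10 + 5)*(-10) = -5*(-10) = 50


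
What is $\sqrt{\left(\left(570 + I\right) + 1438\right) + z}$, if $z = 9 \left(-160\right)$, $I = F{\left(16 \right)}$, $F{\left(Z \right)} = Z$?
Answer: $2 \sqrt{146} \approx 24.166$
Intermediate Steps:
$I = 16$
$z = -1440$
$\sqrt{\left(\left(570 + I\right) + 1438\right) + z} = \sqrt{\left(\left(570 + 16\right) + 1438\right) - 1440} = \sqrt{\left(586 + 1438\right) - 1440} = \sqrt{2024 - 1440} = \sqrt{584} = 2 \sqrt{146}$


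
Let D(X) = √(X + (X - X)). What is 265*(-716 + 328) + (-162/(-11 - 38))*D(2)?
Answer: -102820 + 162*√2/49 ≈ -1.0282e+5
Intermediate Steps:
D(X) = √X (D(X) = √(X + 0) = √X)
265*(-716 + 328) + (-162/(-11 - 38))*D(2) = 265*(-716 + 328) + (-162/(-11 - 38))*√2 = 265*(-388) + (-162/(-49))*√2 = -102820 + (-162*(-1/49))*√2 = -102820 + 162*√2/49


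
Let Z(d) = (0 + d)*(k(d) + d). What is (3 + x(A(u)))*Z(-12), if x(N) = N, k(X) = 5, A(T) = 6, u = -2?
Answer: 756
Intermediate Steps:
Z(d) = d*(5 + d) (Z(d) = (0 + d)*(5 + d) = d*(5 + d))
(3 + x(A(u)))*Z(-12) = (3 + 6)*(-12*(5 - 12)) = 9*(-12*(-7)) = 9*84 = 756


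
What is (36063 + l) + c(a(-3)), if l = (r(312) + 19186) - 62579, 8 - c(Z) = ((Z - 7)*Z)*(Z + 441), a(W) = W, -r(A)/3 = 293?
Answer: -21341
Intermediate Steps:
r(A) = -879 (r(A) = -3*293 = -879)
c(Z) = 8 - Z*(-7 + Z)*(441 + Z) (c(Z) = 8 - (Z - 7)*Z*(Z + 441) = 8 - (-7 + Z)*Z*(441 + Z) = 8 - Z*(-7 + Z)*(441 + Z))
l = -44272 (l = (-879 + 19186) - 62579 = 18307 - 62579 = -44272)
(36063 + l) + c(a(-3)) = (36063 - 44272) + (8 - 1*(-3)³ - 434*(-3)² + 3087*(-3)) = -8209 + (8 - 1*(-27) - 434*9 - 9261) = -8209 + (8 + 27 - 3906 - 9261) = -8209 - 13132 = -21341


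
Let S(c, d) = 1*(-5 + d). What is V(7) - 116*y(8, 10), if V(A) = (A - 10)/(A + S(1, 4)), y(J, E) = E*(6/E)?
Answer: -1393/2 ≈ -696.50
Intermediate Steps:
y(J, E) = 6
S(c, d) = -5 + d
V(A) = (-10 + A)/(-1 + A) (V(A) = (A - 10)/(A + (-5 + 4)) = (-10 + A)/(A - 1) = (-10 + A)/(-1 + A))
V(7) - 116*y(8, 10) = (-10 + 7)/(-1 + 7) - 116*6 = -3/6 - 696 = (⅙)*(-3) - 696 = -½ - 696 = -1393/2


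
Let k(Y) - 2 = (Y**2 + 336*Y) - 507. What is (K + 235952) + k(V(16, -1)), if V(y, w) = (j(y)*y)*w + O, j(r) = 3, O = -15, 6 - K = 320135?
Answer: -101881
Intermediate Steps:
K = -320129 (K = 6 - 1*320135 = 6 - 320135 = -320129)
V(y, w) = -15 + 3*w*y (V(y, w) = (3*y)*w - 15 = 3*w*y - 15 = -15 + 3*w*y)
k(Y) = -505 + Y**2 + 336*Y (k(Y) = 2 + ((Y**2 + 336*Y) - 507) = 2 + (-507 + Y**2 + 336*Y) = -505 + Y**2 + 336*Y)
(K + 235952) + k(V(16, -1)) = (-320129 + 235952) + (-505 + (-15 + 3*(-1)*16)**2 + 336*(-15 + 3*(-1)*16)) = -84177 + (-505 + (-15 - 48)**2 + 336*(-15 - 48)) = -84177 + (-505 + (-63)**2 + 336*(-63)) = -84177 + (-505 + 3969 - 21168) = -84177 - 17704 = -101881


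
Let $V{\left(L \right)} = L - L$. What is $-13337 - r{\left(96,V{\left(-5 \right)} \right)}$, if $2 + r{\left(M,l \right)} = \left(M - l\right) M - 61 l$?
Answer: $-22551$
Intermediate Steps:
$V{\left(L \right)} = 0$
$r{\left(M,l \right)} = -2 - 61 l + M \left(M - l\right)$ ($r{\left(M,l \right)} = -2 + \left(\left(M - l\right) M - 61 l\right) = -2 + \left(M \left(M - l\right) - 61 l\right) = -2 + \left(- 61 l + M \left(M - l\right)\right) = -2 - 61 l + M \left(M - l\right)$)
$-13337 - r{\left(96,V{\left(-5 \right)} \right)} = -13337 - \left(-2 + 96^{2} - 0 - 96 \cdot 0\right) = -13337 - \left(-2 + 9216 + 0 + 0\right) = -13337 - 9214 = -22551$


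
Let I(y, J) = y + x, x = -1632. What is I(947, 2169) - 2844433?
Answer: -2845118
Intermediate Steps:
I(y, J) = -1632 + y (I(y, J) = y - 1632 = -1632 + y)
I(947, 2169) - 2844433 = (-1632 + 947) - 2844433 = -685 - 2844433 = -2845118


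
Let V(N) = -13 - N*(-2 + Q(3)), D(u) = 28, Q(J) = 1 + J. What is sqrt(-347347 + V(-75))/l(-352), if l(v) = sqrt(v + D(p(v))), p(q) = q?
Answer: sqrt(347210)/18 ≈ 32.736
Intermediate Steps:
V(N) = -13 - 2*N (V(N) = -13 - N*(-2 + (1 + 3)) = -13 - N*(-2 + 4) = -13 - N*2 = -13 - 2*N)
l(v) = sqrt(28 + v) (l(v) = sqrt(v + 28) = sqrt(28 + v))
sqrt(-347347 + V(-75))/l(-352) = sqrt(-347347 + (-13 - 2*(-75)))/(sqrt(28 - 352)) = sqrt(-347347 + (-13 + 150))/(sqrt(-324)) = sqrt(-347347 + 137)/((18*I)) = sqrt(-347210)*(-I/18) = (I*sqrt(347210))*(-I/18) = sqrt(347210)/18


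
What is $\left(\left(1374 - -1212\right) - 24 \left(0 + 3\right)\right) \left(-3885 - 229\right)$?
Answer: $-10342596$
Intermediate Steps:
$\left(\left(1374 - -1212\right) - 24 \left(0 + 3\right)\right) \left(-3885 - 229\right) = \left(\left(1374 + 1212\right) - 72\right) \left(-4114\right) = \left(2586 - 72\right) \left(-4114\right) = 2514 \left(-4114\right) = -10342596$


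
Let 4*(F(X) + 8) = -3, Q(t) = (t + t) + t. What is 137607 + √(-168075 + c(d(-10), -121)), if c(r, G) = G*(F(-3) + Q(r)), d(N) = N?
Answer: 137607 + I*√653545/2 ≈ 1.3761e+5 + 404.21*I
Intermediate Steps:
Q(t) = 3*t (Q(t) = 2*t + t = 3*t)
F(X) = -35/4 (F(X) = -8 + (¼)*(-3) = -8 - ¾ = -35/4)
c(r, G) = G*(-35/4 + 3*r)
137607 + √(-168075 + c(d(-10), -121)) = 137607 + √(-168075 + (¼)*(-121)*(-35 + 12*(-10))) = 137607 + √(-168075 + (¼)*(-121)*(-35 - 120)) = 137607 + √(-168075 + (¼)*(-121)*(-155)) = 137607 + √(-168075 + 18755/4) = 137607 + √(-653545/4) = 137607 + I*√653545/2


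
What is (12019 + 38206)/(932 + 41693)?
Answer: 2009/1705 ≈ 1.1783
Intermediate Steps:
(12019 + 38206)/(932 + 41693) = 50225/42625 = 50225*(1/42625) = 2009/1705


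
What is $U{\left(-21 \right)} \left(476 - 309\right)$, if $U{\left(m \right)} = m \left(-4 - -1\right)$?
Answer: $10521$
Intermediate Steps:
$U{\left(m \right)} = - 3 m$ ($U{\left(m \right)} = m \left(-4 + 1\right) = m \left(-3\right) = - 3 m$)
$U{\left(-21 \right)} \left(476 - 309\right) = \left(-3\right) \left(-21\right) \left(476 - 309\right) = 63 \cdot 167 = 10521$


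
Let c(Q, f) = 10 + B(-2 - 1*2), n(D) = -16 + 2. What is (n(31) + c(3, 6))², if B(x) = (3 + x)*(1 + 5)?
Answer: 100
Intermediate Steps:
n(D) = -14
B(x) = 18 + 6*x (B(x) = (3 + x)*6 = 18 + 6*x)
c(Q, f) = 4 (c(Q, f) = 10 + (18 + 6*(-2 - 1*2)) = 10 + (18 + 6*(-2 - 2)) = 10 + (18 + 6*(-4)) = 10 + (18 - 24) = 10 - 6 = 4)
(n(31) + c(3, 6))² = (-14 + 4)² = (-10)² = 100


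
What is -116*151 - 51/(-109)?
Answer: -1909193/109 ≈ -17516.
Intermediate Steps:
-116*151 - 51/(-109) = -17516 - 51*(-1/109) = -17516 + 51/109 = -1909193/109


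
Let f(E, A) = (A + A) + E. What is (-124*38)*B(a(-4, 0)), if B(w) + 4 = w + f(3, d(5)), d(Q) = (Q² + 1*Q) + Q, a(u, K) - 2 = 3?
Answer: -348688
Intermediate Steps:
a(u, K) = 5 (a(u, K) = 2 + 3 = 5)
d(Q) = Q² + 2*Q (d(Q) = (Q² + Q) + Q = (Q + Q²) + Q = Q² + 2*Q)
f(E, A) = E + 2*A (f(E, A) = 2*A + E = E + 2*A)
B(w) = 69 + w (B(w) = -4 + (w + (3 + 2*(5*(2 + 5)))) = -4 + (w + (3 + 2*(5*7))) = -4 + (w + (3 + 2*35)) = -4 + (w + (3 + 70)) = -4 + (w + 73) = -4 + (73 + w) = 69 + w)
(-124*38)*B(a(-4, 0)) = (-124*38)*(69 + 5) = -4712*74 = -348688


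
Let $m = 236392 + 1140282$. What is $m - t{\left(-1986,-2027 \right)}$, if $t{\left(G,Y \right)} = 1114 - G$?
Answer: $1373574$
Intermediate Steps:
$m = 1376674$
$m - t{\left(-1986,-2027 \right)} = 1376674 - \left(1114 - -1986\right) = 1376674 - \left(1114 + 1986\right) = 1376674 - 3100 = 1373574$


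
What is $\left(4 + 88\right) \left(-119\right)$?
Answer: $-10948$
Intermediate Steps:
$\left(4 + 88\right) \left(-119\right) = 92 \left(-119\right) = -10948$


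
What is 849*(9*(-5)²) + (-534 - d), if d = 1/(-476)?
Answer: 90673717/476 ≈ 1.9049e+5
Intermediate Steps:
d = -1/476 ≈ -0.0021008
849*(9*(-5)²) + (-534 - d) = 849*(9*(-5)²) + (-534 - 1*(-1/476)) = 849*(9*25) + (-534 + 1/476) = 849*225 - 254183/476 = 191025 - 254183/476 = 90673717/476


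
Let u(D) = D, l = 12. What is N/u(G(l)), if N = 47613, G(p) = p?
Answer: 15871/4 ≈ 3967.8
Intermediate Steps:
N/u(G(l)) = 47613/12 = 47613*(1/12) = 15871/4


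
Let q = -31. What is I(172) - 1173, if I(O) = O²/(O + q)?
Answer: -135809/141 ≈ -963.18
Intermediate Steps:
I(O) = O²/(-31 + O) (I(O) = O²/(O - 31) = O²/(-31 + O))
I(172) - 1173 = 172²/(-31 + 172) - 1173 = 29584/141 - 1173 = -135809/141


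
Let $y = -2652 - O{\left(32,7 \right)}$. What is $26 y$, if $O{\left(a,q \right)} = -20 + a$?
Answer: $-69264$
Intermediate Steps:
$y = -2664$ ($y = -2652 - \left(-20 + 32\right) = -2652 - 12 = -2664$)
$26 y = 26 \left(-2664\right) = -69264$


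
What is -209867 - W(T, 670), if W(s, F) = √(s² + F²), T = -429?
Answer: -209867 - √632941 ≈ -2.1066e+5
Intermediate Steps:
W(s, F) = √(F² + s²)
-209867 - W(T, 670) = -209867 - √(670² + (-429)²) = -209867 - √(448900 + 184041) = -209867 - √632941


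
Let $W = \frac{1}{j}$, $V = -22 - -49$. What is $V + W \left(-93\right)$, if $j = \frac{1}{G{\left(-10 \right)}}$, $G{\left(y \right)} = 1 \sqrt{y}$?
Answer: $27 - 93 i \sqrt{10} \approx 27.0 - 294.09 i$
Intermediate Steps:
$G{\left(y \right)} = \sqrt{y}$
$V = 27$ ($V = -22 + 49 = 27$)
$j = - \frac{i \sqrt{10}}{10}$ ($j = \frac{1}{\sqrt{-10}} = \frac{1}{i \sqrt{10}} = - \frac{i \sqrt{10}}{10} \approx - 0.31623 i$)
$W = i \sqrt{10}$ ($W = \frac{1}{\left(- \frac{1}{10}\right) i \sqrt{10}} = i \sqrt{10} \approx 3.1623 i$)
$V + W \left(-93\right) = 27 + i \sqrt{10} \left(-93\right) = 27 - 93 i \sqrt{10}$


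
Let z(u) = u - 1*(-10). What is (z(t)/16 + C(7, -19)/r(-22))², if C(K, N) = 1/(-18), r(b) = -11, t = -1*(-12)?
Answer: 1194649/627264 ≈ 1.9045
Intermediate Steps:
t = 12
z(u) = 10 + u (z(u) = u + 10 = 10 + u)
C(K, N) = -1/18
(z(t)/16 + C(7, -19)/r(-22))² = ((10 + 12)/16 - 1/18/(-11))² = (22*(1/16) - 1/18*(-1/11))² = (11/8 + 1/198)² = (1093/792)² = 1194649/627264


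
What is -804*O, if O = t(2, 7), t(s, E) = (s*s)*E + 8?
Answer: -28944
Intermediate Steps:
t(s, E) = 8 + E*s² (t(s, E) = s²*E + 8 = E*s² + 8 = 8 + E*s²)
O = 36 (O = 8 + 7*2² = 8 + 7*4 = 8 + 28 = 36)
-804*O = -804*36 = -28944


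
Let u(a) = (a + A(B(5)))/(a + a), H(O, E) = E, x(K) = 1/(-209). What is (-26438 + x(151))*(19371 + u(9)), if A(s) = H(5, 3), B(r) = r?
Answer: -321116931445/627 ≈ -5.1215e+8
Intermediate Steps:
x(K) = -1/209
A(s) = 3
u(a) = (3 + a)/(2*a) (u(a) = (a + 3)/(a + a) = (3 + a)/((2*a)) = (3 + a)*(1/(2*a)) = (3 + a)/(2*a))
(-26438 + x(151))*(19371 + u(9)) = (-26438 - 1/209)*(19371 + (½)*(3 + 9)/9) = -5525543*(19371 + (½)*(⅑)*12)/209 = -5525543*(19371 + ⅔)/209 = -5525543/209*58115/3 = -321116931445/627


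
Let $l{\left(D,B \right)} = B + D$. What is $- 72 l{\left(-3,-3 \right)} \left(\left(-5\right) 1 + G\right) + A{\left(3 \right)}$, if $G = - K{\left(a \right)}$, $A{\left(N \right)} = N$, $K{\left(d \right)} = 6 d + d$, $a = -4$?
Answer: $9939$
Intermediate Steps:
$K{\left(d \right)} = 7 d$
$G = 28$ ($G = - 7 \left(-4\right) = \left(-1\right) \left(-28\right) = 28$)
$- 72 l{\left(-3,-3 \right)} \left(\left(-5\right) 1 + G\right) + A{\left(3 \right)} = - 72 \left(-3 - 3\right) \left(\left(-5\right) 1 + 28\right) + 3 = - 72 \left(- 6 \left(-5 + 28\right)\right) + 3 = - 72 \left(\left(-6\right) 23\right) + 3 = \left(-72\right) \left(-138\right) + 3 = 9936 + 3 = 9939$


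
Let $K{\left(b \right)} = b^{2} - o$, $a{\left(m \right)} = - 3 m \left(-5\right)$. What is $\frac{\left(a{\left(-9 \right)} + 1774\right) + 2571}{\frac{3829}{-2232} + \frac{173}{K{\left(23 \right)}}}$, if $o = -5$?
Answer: $- \frac{167261616}{55285} \approx -3025.4$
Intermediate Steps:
$a{\left(m \right)} = 15 m$
$K{\left(b \right)} = 5 + b^{2}$ ($K{\left(b \right)} = b^{2} - -5 = b^{2} + 5 = 5 + b^{2}$)
$\frac{\left(a{\left(-9 \right)} + 1774\right) + 2571}{\frac{3829}{-2232} + \frac{173}{K{\left(23 \right)}}} = \frac{\left(15 \left(-9\right) + 1774\right) + 2571}{\frac{3829}{-2232} + \frac{173}{5 + 23^{2}}} = \frac{\left(-135 + 1774\right) + 2571}{3829 \left(- \frac{1}{2232}\right) + \frac{173}{5 + 529}} = \frac{1639 + 2571}{- \frac{3829}{2232} + \frac{173}{534}} = \frac{4210}{- \frac{3829}{2232} + 173 \cdot \frac{1}{534}} = \frac{4210}{- \frac{3829}{2232} + \frac{173}{534}} = \frac{4210}{- \frac{276425}{198648}} = 4210 \left(- \frac{198648}{276425}\right) = - \frac{167261616}{55285}$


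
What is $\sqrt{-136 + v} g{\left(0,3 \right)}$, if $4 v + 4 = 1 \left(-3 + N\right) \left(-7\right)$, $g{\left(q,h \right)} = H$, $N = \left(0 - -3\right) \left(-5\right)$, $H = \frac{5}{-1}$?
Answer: $- \frac{5 i \sqrt{422}}{2} \approx - 51.357 i$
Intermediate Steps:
$H = -5$ ($H = 5 \left(-1\right) = -5$)
$N = -15$ ($N = \left(0 + 3\right) \left(-5\right) = 3 \left(-5\right) = -15$)
$g{\left(q,h \right)} = -5$
$v = \frac{61}{2}$ ($v = -1 + \frac{1 \left(-3 - 15\right) \left(-7\right)}{4} = -1 + \frac{1 \left(-18\right) \left(-7\right)}{4} = -1 + \frac{\left(-18\right) \left(-7\right)}{4} = -1 + \frac{1}{4} \cdot 126 = -1 + \frac{63}{2} = \frac{61}{2} \approx 30.5$)
$\sqrt{-136 + v} g{\left(0,3 \right)} = \sqrt{-136 + \frac{61}{2}} \left(-5\right) = \sqrt{- \frac{211}{2}} \left(-5\right) = \frac{i \sqrt{422}}{2} \left(-5\right) = - \frac{5 i \sqrt{422}}{2}$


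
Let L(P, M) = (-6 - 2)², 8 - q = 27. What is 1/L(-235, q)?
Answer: 1/64 ≈ 0.015625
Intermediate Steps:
q = -19 (q = 8 - 1*27 = 8 - 27 = -19)
L(P, M) = 64 (L(P, M) = (-8)² = 64)
1/L(-235, q) = 1/64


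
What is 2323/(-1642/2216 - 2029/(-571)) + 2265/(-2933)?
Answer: 4306564004447/5218807153 ≈ 825.20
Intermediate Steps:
2323/(-1642/2216 - 2029/(-571)) + 2265/(-2933) = 2323/(-1642*1/2216 - 2029*(-1/571)) + 2265*(-1/2933) = 2323/(-821/1108 + 2029/571) - 2265/2933 = 2323/(1779341/632668) - 2265/2933 = 2323*(632668/1779341) - 2265/2933 = 1469687764/1779341 - 2265/2933 = 4306564004447/5218807153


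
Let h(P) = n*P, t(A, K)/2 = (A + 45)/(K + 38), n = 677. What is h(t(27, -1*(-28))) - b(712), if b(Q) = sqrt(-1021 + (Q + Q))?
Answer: 16248/11 - sqrt(403) ≈ 1457.0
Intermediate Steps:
t(A, K) = 2*(45 + A)/(38 + K) (t(A, K) = 2*((A + 45)/(K + 38)) = 2*((45 + A)/(38 + K)) = 2*(45 + A)/(38 + K))
h(P) = 677*P
b(Q) = sqrt(-1021 + 2*Q)
h(t(27, -1*(-28))) - b(712) = 677*(2*(45 + 27)/(38 - 1*(-28))) - sqrt(-1021 + 2*712) = 677*(2*72/(38 + 28)) - sqrt(-1021 + 1424) = 677*(2*72/66) - sqrt(403) = 677*(2*(1/66)*72) - sqrt(403) = 677*(24/11) - sqrt(403) = 16248/11 - sqrt(403)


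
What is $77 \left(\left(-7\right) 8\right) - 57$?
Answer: $-4369$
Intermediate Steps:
$77 \left(\left(-7\right) 8\right) - 57 = 77 \left(-56\right) - 57 = -4312 - 57 = -4369$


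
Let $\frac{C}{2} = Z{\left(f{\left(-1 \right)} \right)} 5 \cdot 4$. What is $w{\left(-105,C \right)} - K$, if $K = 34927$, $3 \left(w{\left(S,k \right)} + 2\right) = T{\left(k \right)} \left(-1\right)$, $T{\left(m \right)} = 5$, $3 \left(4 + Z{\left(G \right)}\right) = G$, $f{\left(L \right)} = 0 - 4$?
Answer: $- \frac{104792}{3} \approx -34931.0$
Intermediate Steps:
$f{\left(L \right)} = -4$ ($f{\left(L \right)} = 0 - 4 = -4$)
$Z{\left(G \right)} = -4 + \frac{G}{3}$
$C = - \frac{640}{3}$ ($C = 2 \left(-4 + \frac{1}{3} \left(-4\right)\right) 5 \cdot 4 = 2 \left(-4 - \frac{4}{3}\right) 5 \cdot 4 = 2 \left(- \frac{16}{3}\right) 5 \cdot 4 = 2 \left(\left(- \frac{80}{3}\right) 4\right) = 2 \left(- \frac{320}{3}\right) = - \frac{640}{3} \approx -213.33$)
$w{\left(S,k \right)} = - \frac{11}{3}$ ($w{\left(S,k \right)} = -2 + \frac{5 \left(-1\right)}{3} = -2 + \frac{1}{3} \left(-5\right) = -2 - \frac{5}{3} = - \frac{11}{3}$)
$w{\left(-105,C \right)} - K = - \frac{11}{3} - 34927 = - \frac{104792}{3}$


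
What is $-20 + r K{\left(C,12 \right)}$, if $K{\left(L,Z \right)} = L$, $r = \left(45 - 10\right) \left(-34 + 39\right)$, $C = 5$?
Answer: $855$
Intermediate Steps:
$r = 175$ ($r = 35 \cdot 5 = 175$)
$-20 + r K{\left(C,12 \right)} = -20 + 175 \cdot 5 = -20 + 875 = 855$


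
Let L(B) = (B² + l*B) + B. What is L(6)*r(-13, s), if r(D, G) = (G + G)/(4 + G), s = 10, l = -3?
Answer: 240/7 ≈ 34.286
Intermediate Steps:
L(B) = B² - 2*B (L(B) = (B² - 3*B) + B = B² - 2*B)
r(D, G) = 2*G/(4 + G) (r(D, G) = (2*G)/(4 + G) = 2*G/(4 + G))
L(6)*r(-13, s) = (6*(-2 + 6))*(2*10/(4 + 10)) = (6*4)*(2*10/14) = 24*(2*10*(1/14)) = 24*(10/7) = 240/7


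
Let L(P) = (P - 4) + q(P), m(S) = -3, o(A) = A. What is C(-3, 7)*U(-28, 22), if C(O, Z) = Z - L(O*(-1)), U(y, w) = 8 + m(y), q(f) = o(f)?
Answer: 25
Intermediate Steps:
q(f) = f
L(P) = -4 + 2*P (L(P) = (P - 4) + P = (-4 + P) + P = -4 + 2*P)
U(y, w) = 5 (U(y, w) = 8 - 3 = 5)
C(O, Z) = 4 + Z + 2*O (C(O, Z) = Z - (-4 + 2*(O*(-1))) = Z - (-4 + 2*(-O)) = Z - (-4 - 2*O) = Z + (4 + 2*O) = 4 + Z + 2*O)
C(-3, 7)*U(-28, 22) = (4 + 7 + 2*(-3))*5 = (4 + 7 - 6)*5 = 5*5 = 25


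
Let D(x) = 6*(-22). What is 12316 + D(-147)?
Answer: 12184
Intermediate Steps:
D(x) = -132
12316 + D(-147) = 12316 - 132 = 12184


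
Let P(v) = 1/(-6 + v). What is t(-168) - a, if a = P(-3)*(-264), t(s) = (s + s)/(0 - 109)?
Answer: -8584/327 ≈ -26.251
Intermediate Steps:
t(s) = -2*s/109 (t(s) = (2*s)/(-109) = (2*s)*(-1/109) = -2*s/109)
a = 88/3 (a = -264/(-6 - 3) = -264/(-9) = -1/9*(-264) = 88/3 ≈ 29.333)
t(-168) - a = -2/109*(-168) - 1*88/3 = 336/109 - 88/3 = -8584/327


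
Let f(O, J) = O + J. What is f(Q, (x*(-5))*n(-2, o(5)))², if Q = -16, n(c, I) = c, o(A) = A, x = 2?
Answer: 16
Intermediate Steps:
f(O, J) = J + O
f(Q, (x*(-5))*n(-2, o(5)))² = ((2*(-5))*(-2) - 16)² = (-10*(-2) - 16)² = (20 - 16)² = 4² = 16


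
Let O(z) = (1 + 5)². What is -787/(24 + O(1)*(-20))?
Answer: 787/696 ≈ 1.1307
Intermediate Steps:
O(z) = 36 (O(z) = 6² = 36)
-787/(24 + O(1)*(-20)) = -787/(24 + 36*(-20)) = -787/(24 - 720) = -787/(-696) = -787*(-1/696) = 787/696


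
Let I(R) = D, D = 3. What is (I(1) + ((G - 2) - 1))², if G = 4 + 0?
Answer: 16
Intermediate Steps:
G = 4
I(R) = 3
(I(1) + ((G - 2) - 1))² = (3 + ((4 - 2) - 1))² = (3 + (2 - 1))² = (3 + 1)² = 4² = 16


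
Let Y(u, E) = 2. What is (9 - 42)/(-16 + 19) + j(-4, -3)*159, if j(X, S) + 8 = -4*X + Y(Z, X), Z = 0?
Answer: 1579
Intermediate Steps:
j(X, S) = -6 - 4*X (j(X, S) = -8 + (-4*X + 2) = -8 + (2 - 4*X) = -6 - 4*X)
(9 - 42)/(-16 + 19) + j(-4, -3)*159 = (9 - 42)/(-16 + 19) + (-6 - 4*(-4))*159 = -33/3 + (-6 + 16)*159 = -33*⅓ + 10*159 = -11 + 1590 = 1579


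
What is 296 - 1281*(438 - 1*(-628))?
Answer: -1365250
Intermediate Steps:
296 - 1281*(438 - 1*(-628)) = 296 - 1281*(438 + 628) = 296 - 1281*1066 = 296 - 1365546 = -1365250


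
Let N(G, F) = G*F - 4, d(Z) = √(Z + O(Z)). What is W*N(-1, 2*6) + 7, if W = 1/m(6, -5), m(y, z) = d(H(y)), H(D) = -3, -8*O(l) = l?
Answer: 7 + 32*I*√42/21 ≈ 7.0 + 9.8754*I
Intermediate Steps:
O(l) = -l/8
d(Z) = √14*√Z/4 (d(Z) = √(Z - Z/8) = √(7*Z/8) = √14*√Z/4)
m(y, z) = I*√42/4 (m(y, z) = √14*√(-3)/4 = √14*(I*√3)/4 = I*√42/4)
N(G, F) = -4 + F*G (N(G, F) = F*G - 4 = -4 + F*G)
W = -2*I*√42/21 (W = 1/(I*√42/4) = -2*I*√42/21 ≈ -0.61721*I)
W*N(-1, 2*6) + 7 = (-2*I*√42/21)*(-4 + (2*6)*(-1)) + 7 = (-2*I*√42/21)*(-4 + 12*(-1)) + 7 = (-2*I*√42/21)*(-4 - 12) + 7 = -2*I*√42/21*(-16) + 7 = 32*I*√42/21 + 7 = 7 + 32*I*√42/21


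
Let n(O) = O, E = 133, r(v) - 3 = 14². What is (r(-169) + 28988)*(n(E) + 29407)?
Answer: 862183980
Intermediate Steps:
r(v) = 199 (r(v) = 3 + 14² = 3 + 196 = 199)
(r(-169) + 28988)*(n(E) + 29407) = (199 + 28988)*(133 + 29407) = 29187*29540 = 862183980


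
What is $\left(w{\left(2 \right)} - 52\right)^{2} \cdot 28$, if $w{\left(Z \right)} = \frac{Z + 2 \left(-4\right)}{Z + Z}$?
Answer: $80143$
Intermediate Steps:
$w{\left(Z \right)} = \frac{-8 + Z}{2 Z}$ ($w{\left(Z \right)} = \frac{Z - 8}{2 Z} = \left(-8 + Z\right) \frac{1}{2 Z} = \frac{-8 + Z}{2 Z}$)
$\left(w{\left(2 \right)} - 52\right)^{2} \cdot 28 = \left(\frac{-8 + 2}{2 \cdot 2} - 52\right)^{2} \cdot 28 = \left(\frac{1}{2} \cdot \frac{1}{2} \left(-6\right) - 52\right)^{2} \cdot 28 = \left(- \frac{3}{2} - 52\right)^{2} \cdot 28 = \left(- \frac{107}{2}\right)^{2} \cdot 28 = \frac{11449}{4} \cdot 28 = 80143$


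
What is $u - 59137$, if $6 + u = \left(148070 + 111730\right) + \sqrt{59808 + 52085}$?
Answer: $200657 + \sqrt{111893} \approx 2.0099 \cdot 10^{5}$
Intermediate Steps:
$u = 259794 + \sqrt{111893}$ ($u = -6 + \left(\left(148070 + 111730\right) + \sqrt{59808 + 52085}\right) = -6 + \left(259800 + \sqrt{111893}\right) = 259794 + \sqrt{111893} \approx 2.6013 \cdot 10^{5}$)
$u - 59137 = \left(259794 + \sqrt{111893}\right) - 59137 = 200657 + \sqrt{111893}$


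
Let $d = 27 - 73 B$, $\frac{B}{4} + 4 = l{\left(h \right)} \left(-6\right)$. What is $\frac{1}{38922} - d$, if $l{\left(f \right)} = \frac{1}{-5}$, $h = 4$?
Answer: $- \frac{164367601}{194610} \approx -844.6$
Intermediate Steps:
$l{\left(f \right)} = - \frac{1}{5}$
$B = - \frac{56}{5}$ ($B = -16 + 4 \left(\left(- \frac{1}{5}\right) \left(-6\right)\right) = -16 + 4 \cdot \frac{6}{5} = -16 + \frac{24}{5} = - \frac{56}{5} \approx -11.2$)
$d = \frac{4223}{5}$ ($d = 27 - - \frac{4088}{5} = 27 + \frac{4088}{5} = \frac{4223}{5} \approx 844.6$)
$\frac{1}{38922} - d = \frac{1}{38922} - \frac{4223}{5} = - \frac{164367601}{194610}$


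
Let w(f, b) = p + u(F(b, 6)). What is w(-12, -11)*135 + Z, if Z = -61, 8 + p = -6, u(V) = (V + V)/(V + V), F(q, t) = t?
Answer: -1816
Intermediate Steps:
u(V) = 1 (u(V) = (2*V)/((2*V)) = (2*V)*(1/(2*V)) = 1)
p = -14 (p = -8 - 6 = -14)
w(f, b) = -13 (w(f, b) = -14 + 1 = -13)
w(-12, -11)*135 + Z = -13*135 - 61 = -1755 - 61 = -1816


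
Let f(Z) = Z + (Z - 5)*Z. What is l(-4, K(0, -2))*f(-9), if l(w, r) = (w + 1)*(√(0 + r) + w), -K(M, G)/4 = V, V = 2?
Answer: 1404 - 702*I*√2 ≈ 1404.0 - 992.78*I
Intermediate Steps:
K(M, G) = -8 (K(M, G) = -4*2 = -8)
f(Z) = Z + Z*(-5 + Z) (f(Z) = Z + (-5 + Z)*Z = Z + Z*(-5 + Z))
l(w, r) = (1 + w)*(w + √r) (l(w, r) = (1 + w)*(√r + w) = (1 + w)*(w + √r))
l(-4, K(0, -2))*f(-9) = (-4 + √(-8) + (-4)² - 8*I*√2)*(-9*(-4 - 9)) = (-4 + 2*I*√2 + 16 - 8*I*√2)*(-9*(-13)) = (-4 + 2*I*√2 + 16 - 8*I*√2)*117 = (12 - 6*I*√2)*117 = 1404 - 702*I*√2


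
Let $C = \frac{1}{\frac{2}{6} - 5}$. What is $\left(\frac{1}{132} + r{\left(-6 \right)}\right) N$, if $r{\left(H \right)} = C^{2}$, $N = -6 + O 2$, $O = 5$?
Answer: $\frac{346}{1617} \approx 0.21398$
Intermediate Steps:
$C = - \frac{3}{14}$ ($C = \frac{1}{2 \cdot \frac{1}{6} - 5} = \frac{1}{\frac{1}{3} - 5} = \frac{1}{- \frac{14}{3}} = - \frac{3}{14} \approx -0.21429$)
$N = 4$ ($N = -6 + 5 \cdot 2 = -6 + 10 = 4$)
$r{\left(H \right)} = \frac{9}{196}$ ($r{\left(H \right)} = \left(- \frac{3}{14}\right)^{2} = \frac{9}{196}$)
$\left(\frac{1}{132} + r{\left(-6 \right)}\right) N = \left(\frac{1}{132} + \frac{9}{196}\right) 4 = \frac{173}{3234} \cdot 4 = \frac{346}{1617}$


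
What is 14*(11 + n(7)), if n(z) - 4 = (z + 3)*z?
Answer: 1190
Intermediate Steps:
n(z) = 4 + z*(3 + z) (n(z) = 4 + (z + 3)*z = 4 + (3 + z)*z = 4 + z*(3 + z))
14*(11 + n(7)) = 14*(11 + (4 + 7² + 3*7)) = 14*(11 + (4 + 49 + 21)) = 14*(11 + 74) = 14*85 = 1190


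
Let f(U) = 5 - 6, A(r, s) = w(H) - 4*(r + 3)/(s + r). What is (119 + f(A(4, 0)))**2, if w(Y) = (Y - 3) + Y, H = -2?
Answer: 13924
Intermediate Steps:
w(Y) = -3 + 2*Y (w(Y) = (-3 + Y) + Y = -3 + 2*Y)
A(r, s) = -7 - 4*(3 + r)/(r + s) (A(r, s) = (-3 + 2*(-2)) - 4*(r + 3)/(s + r) = (-3 - 4) - 4*(3 + r)/(r + s) = -7 - 4*(3 + r)/(r + s))
f(U) = -1
(119 + f(A(4, 0)))**2 = (119 - 1)**2 = 118**2 = 13924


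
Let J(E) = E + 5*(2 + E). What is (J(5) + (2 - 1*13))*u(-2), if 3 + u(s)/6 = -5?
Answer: -1392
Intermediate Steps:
u(s) = -48 (u(s) = -18 + 6*(-5) = -18 - 30 = -48)
J(E) = 10 + 6*E (J(E) = E + (10 + 5*E) = 10 + 6*E)
(J(5) + (2 - 1*13))*u(-2) = ((10 + 6*5) + (2 - 1*13))*(-48) = ((10 + 30) + (2 - 13))*(-48) = (40 - 11)*(-48) = 29*(-48) = -1392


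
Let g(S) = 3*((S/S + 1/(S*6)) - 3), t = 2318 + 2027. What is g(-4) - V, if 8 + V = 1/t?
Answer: 65167/34760 ≈ 1.8748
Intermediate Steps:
t = 4345
g(S) = -6 + 1/(2*S) (g(S) = 3*((1 + (1/6)/S) - 3) = 3*((1 + 1/(6*S)) - 3) = 3*(-2 + 1/(6*S)) = -6 + 1/(2*S))
V = -34759/4345 (V = -8 + 1/4345 = -34759/4345 ≈ -7.9998)
g(-4) - V = (-6 + (1/2)/(-4)) - 1*(-34759/4345) = (-6 + (1/2)*(-1/4)) + 34759/4345 = (-6 - 1/8) + 34759/4345 = -49/8 + 34759/4345 = 65167/34760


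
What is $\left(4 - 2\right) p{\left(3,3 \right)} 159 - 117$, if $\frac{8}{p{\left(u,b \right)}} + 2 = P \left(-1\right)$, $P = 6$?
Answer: $-435$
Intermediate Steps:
$p{\left(u,b \right)} = -1$ ($p{\left(u,b \right)} = \frac{8}{-2 + 6 \left(-1\right)} = \frac{8}{-2 - 6} = \frac{8}{-8} = 8 \left(- \frac{1}{8}\right) = -1$)
$\left(4 - 2\right) p{\left(3,3 \right)} 159 - 117 = \left(4 - 2\right) \left(-1\right) 159 - 117 = 2 \left(-1\right) 159 - 117 = \left(-2\right) 159 - 117 = -318 - 117 = -435$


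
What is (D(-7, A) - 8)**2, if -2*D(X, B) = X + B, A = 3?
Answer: 36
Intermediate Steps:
D(X, B) = -B/2 - X/2 (D(X, B) = -(X + B)/2 = -(B + X)/2 = -B/2 - X/2)
(D(-7, A) - 8)**2 = ((-1/2*3 - 1/2*(-7)) - 8)**2 = ((-3/2 + 7/2) - 8)**2 = (2 - 8)**2 = (-6)**2 = 36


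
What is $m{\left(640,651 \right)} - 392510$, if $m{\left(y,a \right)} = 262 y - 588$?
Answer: $-225418$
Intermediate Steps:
$m{\left(y,a \right)} = -588 + 262 y$
$m{\left(640,651 \right)} - 392510 = \left(-588 + 262 \cdot 640\right) - 392510 = \left(-588 + 167680\right) - 392510 = 167092 - 392510 = -225418$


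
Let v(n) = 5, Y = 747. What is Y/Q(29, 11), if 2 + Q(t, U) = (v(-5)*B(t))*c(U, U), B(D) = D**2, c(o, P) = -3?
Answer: -747/12617 ≈ -0.059206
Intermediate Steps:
Q(t, U) = -2 - 15*t**2 (Q(t, U) = -2 + (5*t**2)*(-3) = -2 - 15*t**2)
Y/Q(29, 11) = 747/(-2 - 15*29**2) = 747/(-2 - 15*841) = 747/(-2 - 12615) = 747/(-12617) = 747*(-1/12617) = -747/12617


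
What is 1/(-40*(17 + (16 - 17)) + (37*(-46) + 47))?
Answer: -1/2295 ≈ -0.00043573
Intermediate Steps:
1/(-40*(17 + (16 - 17)) + (37*(-46) + 47)) = 1/(-40*(17 - 1) + (-1702 + 47)) = 1/(-40*16 - 1655) = 1/(-640 - 1655) = 1/(-2295) = -1/2295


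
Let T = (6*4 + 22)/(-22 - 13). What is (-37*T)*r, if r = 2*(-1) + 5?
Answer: 5106/35 ≈ 145.89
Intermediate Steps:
T = -46/35 (T = (24 + 22)/(-35) = 46*(-1/35) = -46/35 ≈ -1.3143)
r = 3 (r = -2 + 5 = 3)
(-37*T)*r = -37*(-46/35)*3 = (1702/35)*3 = 5106/35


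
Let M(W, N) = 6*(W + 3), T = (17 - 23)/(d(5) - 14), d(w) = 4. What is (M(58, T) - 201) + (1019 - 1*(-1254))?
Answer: 2438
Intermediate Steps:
T = ⅗ (T = (17 - 23)/(4 - 14) = -6/(-10) = -6*(-⅒) = ⅗ ≈ 0.60000)
M(W, N) = 18 + 6*W (M(W, N) = 6*(3 + W) = 18 + 6*W)
(M(58, T) - 201) + (1019 - 1*(-1254)) = ((18 + 6*58) - 201) + (1019 - 1*(-1254)) = ((18 + 348) - 201) + (1019 + 1254) = (366 - 201) + 2273 = 165 + 2273 = 2438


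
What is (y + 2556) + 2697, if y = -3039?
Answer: 2214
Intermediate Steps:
(y + 2556) + 2697 = (-3039 + 2556) + 2697 = -483 + 2697 = 2214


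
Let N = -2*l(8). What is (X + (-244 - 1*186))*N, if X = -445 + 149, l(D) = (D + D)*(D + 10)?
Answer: 418176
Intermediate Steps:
l(D) = 2*D*(10 + D) (l(D) = (2*D)*(10 + D) = 2*D*(10 + D))
X = -296
N = -576 (N = -4*8*(10 + 8) = -4*8*18 = -2*288 = -576)
(X + (-244 - 1*186))*N = (-296 + (-244 - 1*186))*(-576) = (-296 + (-244 - 186))*(-576) = (-296 - 430)*(-576) = -726*(-576) = 418176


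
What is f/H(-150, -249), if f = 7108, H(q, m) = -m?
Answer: 7108/249 ≈ 28.546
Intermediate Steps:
f/H(-150, -249) = 7108/((-1*(-249))) = 7108/249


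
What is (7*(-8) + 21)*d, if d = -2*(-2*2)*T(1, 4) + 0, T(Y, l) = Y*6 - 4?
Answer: -560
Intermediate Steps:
T(Y, l) = -4 + 6*Y (T(Y, l) = 6*Y - 4 = -4 + 6*Y)
d = 16 (d = -2*(-2*2)*(-4 + 6*1) + 0 = -(-8)*(-4 + 6) + 0 = -(-8)*2 + 0 = -2*(-8) + 0 = 16 + 0 = 16)
(7*(-8) + 21)*d = (7*(-8) + 21)*16 = (-56 + 21)*16 = -35*16 = -560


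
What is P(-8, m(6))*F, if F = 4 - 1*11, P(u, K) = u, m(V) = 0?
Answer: 56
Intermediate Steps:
F = -7 (F = 4 - 11 = -7)
P(-8, m(6))*F = -8*(-7) = 56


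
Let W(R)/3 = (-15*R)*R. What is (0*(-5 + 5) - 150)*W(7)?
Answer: 330750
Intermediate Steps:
W(R) = -45*R**2 (W(R) = 3*((-15*R)*R) = 3*(-15*R**2) = -45*R**2)
(0*(-5 + 5) - 150)*W(7) = (0*(-5 + 5) - 150)*(-45*7**2) = (0*0 - 150)*(-45*49) = (0 - 150)*(-2205) = -150*(-2205) = 330750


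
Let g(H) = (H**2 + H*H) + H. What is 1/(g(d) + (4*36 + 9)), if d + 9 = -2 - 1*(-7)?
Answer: 1/181 ≈ 0.0055249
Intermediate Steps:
d = -4 (d = -9 + (-2 - 1*(-7)) = -9 + (-2 + 7) = -9 + 5 = -4)
g(H) = H + 2*H**2 (g(H) = (H**2 + H**2) + H = 2*H**2 + H = H + 2*H**2)
1/(g(d) + (4*36 + 9)) = 1/(-4*(1 + 2*(-4)) + (4*36 + 9)) = 1/(-4*(1 - 8) + (144 + 9)) = 1/(-4*(-7) + 153) = 1/(28 + 153) = 1/181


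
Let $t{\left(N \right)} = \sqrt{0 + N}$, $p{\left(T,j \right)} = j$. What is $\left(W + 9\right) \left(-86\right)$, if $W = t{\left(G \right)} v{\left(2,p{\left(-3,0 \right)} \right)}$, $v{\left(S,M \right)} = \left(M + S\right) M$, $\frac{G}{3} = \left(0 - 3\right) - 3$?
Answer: $-774$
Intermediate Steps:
$G = -18$ ($G = 3 \left(\left(0 - 3\right) - 3\right) = 3 \left(-3 - 3\right) = 3 \left(-6\right) = -18$)
$v{\left(S,M \right)} = M \left(M + S\right)$
$t{\left(N \right)} = \sqrt{N}$
$W = 0$ ($W = \sqrt{-18} \cdot 0 \left(0 + 2\right) = 3 i \sqrt{2} \cdot 0 \cdot 2 = 3 i \sqrt{2} \cdot 0 = 0$)
$\left(W + 9\right) \left(-86\right) = \left(0 + 9\right) \left(-86\right) = 9 \left(-86\right) = -774$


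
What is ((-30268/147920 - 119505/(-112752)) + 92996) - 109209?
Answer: -5633137953997/347464080 ≈ -16212.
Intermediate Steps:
((-30268/147920 - 119505/(-112752)) + 92996) - 109209 = ((-30268*1/147920 - 119505*(-1/112752)) + 92996) - 109209 = ((-7567/36980 + 39835/37584) + 92996) - 109209 = (297175043/347464080 + 92996) - 109209 = 32313066758723/347464080 - 109209 = -5633137953997/347464080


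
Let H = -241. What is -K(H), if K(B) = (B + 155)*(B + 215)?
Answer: -2236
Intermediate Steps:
K(B) = (155 + B)*(215 + B)
-K(H) = -(33325 + (-241)² + 370*(-241)) = -(33325 + 58081 - 89170) = -1*2236 = -2236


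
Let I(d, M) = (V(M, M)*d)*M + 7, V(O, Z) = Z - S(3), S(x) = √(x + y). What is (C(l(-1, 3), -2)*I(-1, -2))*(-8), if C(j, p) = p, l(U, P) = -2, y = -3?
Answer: 48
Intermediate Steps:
S(x) = √(-3 + x) (S(x) = √(x - 3) = √(-3 + x))
V(O, Z) = Z (V(O, Z) = Z - √(-3 + 3) = Z - √0 = Z - 1*0 = Z + 0 = Z)
I(d, M) = 7 + d*M² (I(d, M) = (M*d)*M + 7 = d*M² + 7 = 7 + d*M²)
(C(l(-1, 3), -2)*I(-1, -2))*(-8) = -2*(7 - 1*(-2)²)*(-8) = -2*(7 - 1*4)*(-8) = -2*(7 - 4)*(-8) = -2*3*(-8) = -6*(-8) = 48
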